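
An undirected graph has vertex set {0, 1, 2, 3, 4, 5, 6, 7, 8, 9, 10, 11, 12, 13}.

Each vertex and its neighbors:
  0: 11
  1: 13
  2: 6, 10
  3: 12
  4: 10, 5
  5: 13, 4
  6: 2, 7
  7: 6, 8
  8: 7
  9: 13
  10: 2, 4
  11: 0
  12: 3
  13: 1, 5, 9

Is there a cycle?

DFS, tracking each vertex's parent; an edge to a visited non-parent vertex closes a cycle.
Start from 0:
visit 0 (parent –)
  visit 11 (parent 0)
    11–0: parent, skip
visit 1 (parent –)
  visit 13 (parent 1)
    13–1: parent, skip
    visit 5 (parent 13)
      5–13: parent, skip
      visit 4 (parent 5)
        visit 10 (parent 4)
          visit 2 (parent 10)
            visit 6 (parent 2)
              6–2: parent, skip
              visit 7 (parent 6)
                7–6: parent, skip
                visit 8 (parent 7)
                  8–7: parent, skip
            2–10: parent, skip
          10–4: parent, skip
        4–5: parent, skip
    visit 9 (parent 13)
      9–13: parent, skip
visit 3 (parent –)
  visit 12 (parent 3)
    12–3: parent, skip
No non-parent visited neighbor found — the graph is a forest.

No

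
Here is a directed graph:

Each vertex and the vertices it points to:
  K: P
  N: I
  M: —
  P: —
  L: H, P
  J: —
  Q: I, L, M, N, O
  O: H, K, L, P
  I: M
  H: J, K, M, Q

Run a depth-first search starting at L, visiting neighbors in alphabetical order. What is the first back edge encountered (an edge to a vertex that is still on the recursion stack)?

DFS from L (visiting neighbors in alphabetical order); mark gray on enter, black on exit:
L gray
  H gray
    J gray
    J black
    K gray
      P gray
      P black
    K black
    M gray
    M black
    Q gray
      I gray
        I→M: M black — skip
      I black
      Q→L: L is gray → back edge
First back edge: Q → L.

Q→L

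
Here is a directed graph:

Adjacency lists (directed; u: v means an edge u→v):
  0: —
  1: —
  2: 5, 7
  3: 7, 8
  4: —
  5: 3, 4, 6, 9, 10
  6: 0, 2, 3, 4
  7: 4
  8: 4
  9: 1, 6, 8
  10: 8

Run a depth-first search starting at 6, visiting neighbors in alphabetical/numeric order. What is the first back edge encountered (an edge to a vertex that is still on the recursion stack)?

5→6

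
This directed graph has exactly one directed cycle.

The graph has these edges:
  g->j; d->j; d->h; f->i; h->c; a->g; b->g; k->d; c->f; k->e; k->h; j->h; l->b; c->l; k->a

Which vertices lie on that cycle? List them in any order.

DFS with gray/black marking from h:
h gray
  c gray
    l gray
      b gray
        g gray
          j gray
            j→h: h is gray → back edge
Back edge closes the cycle h → c → l → b → g → j → h; its vertices are {b, c, g, h, j, l}.

b, c, g, h, j, l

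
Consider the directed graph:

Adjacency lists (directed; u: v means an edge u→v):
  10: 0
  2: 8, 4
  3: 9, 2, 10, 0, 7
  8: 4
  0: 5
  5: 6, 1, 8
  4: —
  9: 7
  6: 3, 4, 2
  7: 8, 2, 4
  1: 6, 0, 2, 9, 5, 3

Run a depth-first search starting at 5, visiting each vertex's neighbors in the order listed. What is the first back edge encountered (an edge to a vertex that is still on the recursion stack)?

0→5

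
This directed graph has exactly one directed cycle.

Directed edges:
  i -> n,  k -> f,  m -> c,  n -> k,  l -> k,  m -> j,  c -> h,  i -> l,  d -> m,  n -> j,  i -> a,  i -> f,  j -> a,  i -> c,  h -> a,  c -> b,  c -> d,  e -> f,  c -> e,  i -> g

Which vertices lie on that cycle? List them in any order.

DFS with gray/black marking from c:
c gray
  b gray
  b black
  d gray
    m gray
      m→c: c is gray → back edge
Back edge closes the cycle c → d → m → c; its vertices are {c, d, m}.

c, d, m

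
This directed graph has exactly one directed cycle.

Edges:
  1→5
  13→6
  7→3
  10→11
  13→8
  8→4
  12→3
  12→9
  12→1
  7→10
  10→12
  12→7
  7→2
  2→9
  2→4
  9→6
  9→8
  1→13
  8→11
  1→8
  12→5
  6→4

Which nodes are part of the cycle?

7, 10, 12

DFS with gray/black marking from 12:
12 gray
  5 gray
  5 black
  1 gray
    1→5: 5 black — skip
    8 gray
      11 gray
      11 black
      4 gray
      4 black
    8 black
    13 gray
      13→8: 8 black — skip
      6 gray
        6→4: 4 black — skip
      6 black
    13 black
  1 black
  3 gray
  3 black
  9 gray
    9→6: 6 black — skip
    9→8: 8 black — skip
  9 black
  7 gray
    7→3: 3 black — skip
    2 gray
      2→4: 4 black — skip
      2→9: 9 black — skip
    2 black
    10 gray
      10→12: 12 is gray → back edge
Back edge closes the cycle 12 → 7 → 10 → 12; its vertices are {7, 10, 12}.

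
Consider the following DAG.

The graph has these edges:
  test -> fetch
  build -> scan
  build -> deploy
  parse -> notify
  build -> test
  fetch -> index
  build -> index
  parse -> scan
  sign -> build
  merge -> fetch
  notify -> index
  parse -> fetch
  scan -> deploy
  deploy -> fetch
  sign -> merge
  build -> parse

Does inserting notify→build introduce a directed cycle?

Adding notify→build creates a cycle iff build can already reach notify.
Path from build: build → parse → notify.
So build → … → notify → build is a cycle.

Yes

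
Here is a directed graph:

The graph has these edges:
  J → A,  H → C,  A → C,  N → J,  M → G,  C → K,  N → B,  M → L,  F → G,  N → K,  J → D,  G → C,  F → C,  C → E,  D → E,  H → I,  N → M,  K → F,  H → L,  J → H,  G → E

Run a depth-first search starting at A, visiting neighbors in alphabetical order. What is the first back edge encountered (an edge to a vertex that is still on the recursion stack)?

F→C

DFS from A (visiting neighbors in alphabetical order); mark gray on enter, black on exit:
A gray
  C gray
    E gray
    E black
    K gray
      F gray
        F→C: C is gray → back edge
First back edge: F → C.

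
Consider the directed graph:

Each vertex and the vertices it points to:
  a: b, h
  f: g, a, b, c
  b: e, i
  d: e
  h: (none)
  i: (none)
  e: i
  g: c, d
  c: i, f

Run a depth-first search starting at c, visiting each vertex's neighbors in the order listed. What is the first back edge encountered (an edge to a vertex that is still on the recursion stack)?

g→c

DFS from c (visiting each vertex's neighbors in the order listed); mark gray on enter, black on exit:
c gray
  i gray
  i black
  f gray
    g gray
      g→c: c is gray → back edge
First back edge: g → c.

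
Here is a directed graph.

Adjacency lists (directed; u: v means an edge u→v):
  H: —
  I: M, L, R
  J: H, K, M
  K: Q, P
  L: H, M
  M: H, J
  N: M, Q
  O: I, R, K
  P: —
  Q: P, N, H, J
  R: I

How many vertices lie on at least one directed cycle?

7

A vertex is on a directed cycle iff it belongs to a strongly connected component of size ≥ 2 (or has a self-loop).
The vertices on cycles are {I, J, K, M, N, Q, R} — 7 in total.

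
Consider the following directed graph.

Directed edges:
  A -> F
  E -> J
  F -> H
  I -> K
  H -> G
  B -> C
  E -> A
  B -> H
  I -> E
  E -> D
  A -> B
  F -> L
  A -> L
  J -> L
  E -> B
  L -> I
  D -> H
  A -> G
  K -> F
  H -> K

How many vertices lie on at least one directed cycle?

10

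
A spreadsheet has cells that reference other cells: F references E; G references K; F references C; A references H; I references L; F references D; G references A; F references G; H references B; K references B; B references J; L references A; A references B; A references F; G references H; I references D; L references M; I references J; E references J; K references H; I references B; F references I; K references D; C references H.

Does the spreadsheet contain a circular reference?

Yes

DFS with white/gray/black marking, starting from K:
K gray
  H gray
    B gray
      J gray
      J black
    B black
  H black
  D gray
  D black
  K→B: B black — skip
K black
A gray
  A→H: H black — skip
  F gray
    E gray
      E→J: J black — skip
    E black
    C gray
      C→H: H black — skip
    C black
    G gray
      G→K: K black — skip
      G→H: H black — skip
      G→A: A is gray → back edge
Back edge found, so a cycle exists: A → F → G → A.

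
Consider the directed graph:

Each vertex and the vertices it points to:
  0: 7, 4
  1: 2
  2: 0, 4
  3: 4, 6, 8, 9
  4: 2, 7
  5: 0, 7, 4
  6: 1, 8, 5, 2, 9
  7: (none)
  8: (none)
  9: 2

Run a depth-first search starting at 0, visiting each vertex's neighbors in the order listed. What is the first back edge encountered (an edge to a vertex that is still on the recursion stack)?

2→0

DFS from 0 (visiting each vertex's neighbors in the order listed); mark gray on enter, black on exit:
0 gray
  7 gray
  7 black
  4 gray
    2 gray
      2→0: 0 is gray → back edge
First back edge: 2 → 0.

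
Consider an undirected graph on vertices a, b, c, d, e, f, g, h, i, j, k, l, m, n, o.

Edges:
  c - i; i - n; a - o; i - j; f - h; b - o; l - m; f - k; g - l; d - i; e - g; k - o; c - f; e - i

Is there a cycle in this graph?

DFS, tracking each vertex's parent; an edge to a visited non-parent vertex closes a cycle.
Start from l:
visit l (parent –)
  visit g (parent l)
    g–l: parent, skip
    visit e (parent g)
      e–g: parent, skip
      visit i (parent e)
        visit d (parent i)
          d–i: parent, skip
        visit j (parent i)
          j–i: parent, skip
        i–e: parent, skip
        visit c (parent i)
          visit f (parent c)
            visit k (parent f)
              visit o (parent k)
                o–k: parent, skip
                visit b (parent o)
                  b–o: parent, skip
                visit a (parent o)
                  a–o: parent, skip
              k–f: parent, skip
            f–c: parent, skip
            visit h (parent f)
              h–f: parent, skip
          c–i: parent, skip
        visit n (parent i)
          n–i: parent, skip
  visit m (parent l)
    m–l: parent, skip
No non-parent visited neighbor found — the graph is a forest.

No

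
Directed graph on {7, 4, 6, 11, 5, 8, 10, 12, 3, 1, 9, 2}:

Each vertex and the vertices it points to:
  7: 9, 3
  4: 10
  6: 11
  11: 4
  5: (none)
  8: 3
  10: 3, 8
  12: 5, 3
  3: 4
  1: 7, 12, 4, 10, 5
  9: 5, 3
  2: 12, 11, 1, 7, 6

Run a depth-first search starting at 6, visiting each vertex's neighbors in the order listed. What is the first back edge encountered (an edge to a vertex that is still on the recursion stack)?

DFS from 6 (visiting each vertex's neighbors in the order listed); mark gray on enter, black on exit:
6 gray
  11 gray
    4 gray
      10 gray
        3 gray
          3→4: 4 is gray → back edge
First back edge: 3 → 4.

3->4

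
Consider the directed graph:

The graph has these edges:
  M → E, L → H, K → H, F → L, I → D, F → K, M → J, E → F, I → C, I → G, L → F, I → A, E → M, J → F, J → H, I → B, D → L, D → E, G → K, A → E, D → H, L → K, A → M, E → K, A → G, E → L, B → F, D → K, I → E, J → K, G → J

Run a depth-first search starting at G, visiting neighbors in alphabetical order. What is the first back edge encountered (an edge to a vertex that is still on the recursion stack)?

DFS from G (visiting neighbors in alphabetical order); mark gray on enter, black on exit:
G gray
  J gray
    F gray
      K gray
        H gray
        H black
      K black
      L gray
        L→F: F is gray → back edge
First back edge: L → F.

L->F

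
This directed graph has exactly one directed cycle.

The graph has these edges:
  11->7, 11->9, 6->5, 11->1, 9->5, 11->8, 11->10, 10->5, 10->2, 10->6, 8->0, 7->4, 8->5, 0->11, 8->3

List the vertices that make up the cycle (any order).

0, 8, 11

DFS with gray/black marking from 11:
11 gray
  10 gray
    5 gray
    5 black
    6 gray
      6→5: 5 black — skip
    6 black
    2 gray
    2 black
  10 black
  1 gray
  1 black
  9 gray
    9→5: 5 black — skip
  9 black
  8 gray
    8→5: 5 black — skip
    0 gray
      0→11: 11 is gray → back edge
Back edge closes the cycle 11 → 8 → 0 → 11; its vertices are {0, 8, 11}.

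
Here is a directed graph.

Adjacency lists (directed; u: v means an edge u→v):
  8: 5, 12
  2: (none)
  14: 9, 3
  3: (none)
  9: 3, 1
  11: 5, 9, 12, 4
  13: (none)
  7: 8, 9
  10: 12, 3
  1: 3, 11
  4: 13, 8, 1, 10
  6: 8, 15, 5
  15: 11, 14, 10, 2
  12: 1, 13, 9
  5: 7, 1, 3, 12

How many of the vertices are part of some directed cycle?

A vertex is on a directed cycle iff it belongs to a strongly connected component of size ≥ 2 (or has a self-loop).
The vertices on cycles are {1, 4, 5, 7, 8, 9, 10, 11, 12} — 9 in total.

9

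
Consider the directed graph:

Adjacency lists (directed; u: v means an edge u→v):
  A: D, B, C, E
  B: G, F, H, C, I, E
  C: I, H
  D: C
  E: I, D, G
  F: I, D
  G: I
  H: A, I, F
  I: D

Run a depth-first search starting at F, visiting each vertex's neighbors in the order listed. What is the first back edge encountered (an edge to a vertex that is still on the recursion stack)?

C→I

DFS from F (visiting each vertex's neighbors in the order listed); mark gray on enter, black on exit:
F gray
  I gray
    D gray
      C gray
        C→I: I is gray → back edge
First back edge: C → I.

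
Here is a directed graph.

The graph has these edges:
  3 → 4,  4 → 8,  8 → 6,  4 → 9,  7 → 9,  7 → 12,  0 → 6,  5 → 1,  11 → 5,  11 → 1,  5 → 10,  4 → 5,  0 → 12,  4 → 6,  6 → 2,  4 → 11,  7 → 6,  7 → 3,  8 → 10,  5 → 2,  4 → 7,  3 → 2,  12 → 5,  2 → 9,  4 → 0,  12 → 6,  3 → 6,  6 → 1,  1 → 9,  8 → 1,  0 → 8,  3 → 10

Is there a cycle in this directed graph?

Yes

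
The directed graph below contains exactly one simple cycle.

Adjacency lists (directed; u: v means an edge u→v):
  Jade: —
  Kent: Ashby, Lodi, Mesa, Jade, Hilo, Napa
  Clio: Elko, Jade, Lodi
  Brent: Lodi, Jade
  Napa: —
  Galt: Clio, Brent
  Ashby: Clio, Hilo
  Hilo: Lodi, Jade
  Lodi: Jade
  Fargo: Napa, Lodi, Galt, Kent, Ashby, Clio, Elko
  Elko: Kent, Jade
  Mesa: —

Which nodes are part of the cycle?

Clio, Elko, Kent, Ashby

DFS with gray/black marking from Elko:
Elko gray
  Kent gray
    Ashby gray
      Clio gray
        Clio→Elko: Elko is gray → back edge
Back edge closes the cycle Elko → Kent → Ashby → Clio → Elko; its vertices are {Clio, Elko, Kent, Ashby}.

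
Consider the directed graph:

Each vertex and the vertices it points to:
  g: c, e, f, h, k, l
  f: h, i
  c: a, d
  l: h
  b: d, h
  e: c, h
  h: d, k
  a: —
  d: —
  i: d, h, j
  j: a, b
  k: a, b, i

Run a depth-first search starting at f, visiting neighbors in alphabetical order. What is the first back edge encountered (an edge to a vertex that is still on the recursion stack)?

b→h

DFS from f (visiting neighbors in alphabetical order); mark gray on enter, black on exit:
f gray
  h gray
    d gray
    d black
    k gray
      a gray
      a black
      b gray
        b→d: d black — skip
        b→h: h is gray → back edge
First back edge: b → h.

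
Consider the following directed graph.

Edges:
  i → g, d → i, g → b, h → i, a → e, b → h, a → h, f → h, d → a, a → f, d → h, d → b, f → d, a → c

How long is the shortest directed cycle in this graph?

For each vertex v, BFS finds the shortest path from v back to v.
The shortest such closed walk is a → f → d → a, length 3.

3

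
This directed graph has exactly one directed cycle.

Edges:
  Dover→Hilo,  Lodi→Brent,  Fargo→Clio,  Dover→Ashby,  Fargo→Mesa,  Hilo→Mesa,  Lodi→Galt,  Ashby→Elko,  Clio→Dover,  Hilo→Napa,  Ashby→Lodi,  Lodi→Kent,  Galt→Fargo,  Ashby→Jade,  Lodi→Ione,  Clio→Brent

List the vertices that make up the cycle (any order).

Clio, Galt, Lodi, Ashby, Dover, Fargo

DFS with gray/black marking from Dover:
Dover gray
  Hilo gray
    Mesa gray
    Mesa black
    Napa gray
    Napa black
  Hilo black
  Ashby gray
    Jade gray
    Jade black
    Lodi gray
      Kent gray
      Kent black
      Brent gray
      Brent black
      Ione gray
      Ione black
      Galt gray
        Fargo gray
          Clio gray
            Clio→Brent: Brent black — skip
            Clio→Dover: Dover is gray → back edge
Back edge closes the cycle Dover → Ashby → Lodi → Galt → Fargo → Clio → Dover; its vertices are {Clio, Galt, Lodi, Ashby, Dover, Fargo}.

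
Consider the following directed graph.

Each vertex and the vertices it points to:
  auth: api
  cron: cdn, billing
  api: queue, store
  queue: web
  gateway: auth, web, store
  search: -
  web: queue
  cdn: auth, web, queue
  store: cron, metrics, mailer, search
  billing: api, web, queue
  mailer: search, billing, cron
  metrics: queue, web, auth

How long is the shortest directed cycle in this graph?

For each vertex v, BFS finds the shortest path from v back to v.
The shortest such closed walk is web → queue → web, length 2.

2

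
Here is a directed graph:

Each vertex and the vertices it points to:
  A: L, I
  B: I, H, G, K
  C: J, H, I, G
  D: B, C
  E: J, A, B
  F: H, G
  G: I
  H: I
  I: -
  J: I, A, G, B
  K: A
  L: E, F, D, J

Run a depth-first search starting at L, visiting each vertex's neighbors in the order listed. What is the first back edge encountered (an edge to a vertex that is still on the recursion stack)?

DFS from L (visiting each vertex's neighbors in the order listed); mark gray on enter, black on exit:
L gray
  E gray
    J gray
      I gray
      I black
      A gray
        A→L: L is gray → back edge
First back edge: A → L.

A→L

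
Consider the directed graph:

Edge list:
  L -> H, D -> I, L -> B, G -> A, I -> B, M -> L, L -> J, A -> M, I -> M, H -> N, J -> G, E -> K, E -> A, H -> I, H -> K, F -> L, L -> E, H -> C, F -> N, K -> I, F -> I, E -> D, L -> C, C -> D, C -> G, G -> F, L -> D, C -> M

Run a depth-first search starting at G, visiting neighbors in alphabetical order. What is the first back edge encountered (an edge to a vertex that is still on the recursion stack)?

I->M

DFS from G (visiting neighbors in alphabetical order); mark gray on enter, black on exit:
G gray
  A gray
    M gray
      L gray
        B gray
        B black
        C gray
          D gray
            I gray
              I→B: B black — skip
              I→M: M is gray → back edge
First back edge: I → M.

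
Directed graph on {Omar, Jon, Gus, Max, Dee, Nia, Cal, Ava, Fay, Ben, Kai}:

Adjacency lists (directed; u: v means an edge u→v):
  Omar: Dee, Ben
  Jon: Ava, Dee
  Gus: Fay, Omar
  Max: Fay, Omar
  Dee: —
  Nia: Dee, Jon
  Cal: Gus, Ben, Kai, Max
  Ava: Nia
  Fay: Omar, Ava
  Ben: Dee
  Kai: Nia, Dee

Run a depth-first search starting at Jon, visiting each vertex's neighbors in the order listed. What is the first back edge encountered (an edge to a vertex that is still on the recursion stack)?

DFS from Jon (visiting each vertex's neighbors in the order listed); mark gray on enter, black on exit:
Jon gray
  Ava gray
    Nia gray
      Dee gray
      Dee black
      Nia→Jon: Jon is gray → back edge
First back edge: Nia → Jon.

Nia→Jon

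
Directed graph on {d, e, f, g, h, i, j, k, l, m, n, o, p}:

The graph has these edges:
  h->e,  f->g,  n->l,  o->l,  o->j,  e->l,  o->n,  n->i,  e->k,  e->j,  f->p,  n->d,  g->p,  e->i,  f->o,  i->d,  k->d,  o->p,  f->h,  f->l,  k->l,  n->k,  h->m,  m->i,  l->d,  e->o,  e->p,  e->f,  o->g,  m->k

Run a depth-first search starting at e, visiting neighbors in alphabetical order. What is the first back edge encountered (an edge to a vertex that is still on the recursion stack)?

h→e

DFS from e (visiting neighbors in alphabetical order); mark gray on enter, black on exit:
e gray
  f gray
    g gray
      p gray
      p black
    g black
    h gray
      h→e: e is gray → back edge
First back edge: h → e.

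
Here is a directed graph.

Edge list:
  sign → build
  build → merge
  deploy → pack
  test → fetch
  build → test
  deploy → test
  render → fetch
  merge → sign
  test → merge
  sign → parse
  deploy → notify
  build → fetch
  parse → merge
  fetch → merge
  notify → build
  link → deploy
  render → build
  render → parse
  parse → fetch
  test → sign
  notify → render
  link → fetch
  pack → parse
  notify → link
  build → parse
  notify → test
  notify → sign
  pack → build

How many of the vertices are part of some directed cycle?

9

A vertex is on a directed cycle iff it belongs to a strongly connected component of size ≥ 2 (or has a self-loop).
The vertices on cycles are {link, sign, test, build, fetch, merge, parse, deploy, notify} — 9 in total.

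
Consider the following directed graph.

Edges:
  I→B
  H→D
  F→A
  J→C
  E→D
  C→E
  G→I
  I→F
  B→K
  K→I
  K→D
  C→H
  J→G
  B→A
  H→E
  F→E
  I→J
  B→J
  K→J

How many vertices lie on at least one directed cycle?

5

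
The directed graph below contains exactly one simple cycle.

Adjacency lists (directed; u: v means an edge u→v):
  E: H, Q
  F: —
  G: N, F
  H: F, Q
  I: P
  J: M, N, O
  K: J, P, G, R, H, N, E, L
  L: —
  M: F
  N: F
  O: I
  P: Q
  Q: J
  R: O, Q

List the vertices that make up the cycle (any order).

I, J, O, P, Q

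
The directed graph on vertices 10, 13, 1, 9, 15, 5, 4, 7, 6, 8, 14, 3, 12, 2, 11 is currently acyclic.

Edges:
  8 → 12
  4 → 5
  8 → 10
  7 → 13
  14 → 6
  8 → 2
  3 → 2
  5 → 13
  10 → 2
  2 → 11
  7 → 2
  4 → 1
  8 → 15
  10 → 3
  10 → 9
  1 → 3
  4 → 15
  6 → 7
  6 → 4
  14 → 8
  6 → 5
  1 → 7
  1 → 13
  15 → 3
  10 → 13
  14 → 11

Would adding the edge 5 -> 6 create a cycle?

Yes

Adding 5→6 creates a cycle iff 6 can already reach 5.
Path from 6: 6 → 5.
So 6 → … → 5 → 6 is a cycle.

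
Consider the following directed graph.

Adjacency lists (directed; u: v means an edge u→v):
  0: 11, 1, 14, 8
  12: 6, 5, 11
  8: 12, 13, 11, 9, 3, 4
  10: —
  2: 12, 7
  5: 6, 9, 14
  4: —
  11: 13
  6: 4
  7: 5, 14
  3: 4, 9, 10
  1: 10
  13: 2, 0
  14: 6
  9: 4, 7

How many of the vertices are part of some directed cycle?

9

A vertex is on a directed cycle iff it belongs to a strongly connected component of size ≥ 2 (or has a self-loop).
The vertices on cycles are {0, 2, 5, 7, 8, 9, 11, 12, 13} — 9 in total.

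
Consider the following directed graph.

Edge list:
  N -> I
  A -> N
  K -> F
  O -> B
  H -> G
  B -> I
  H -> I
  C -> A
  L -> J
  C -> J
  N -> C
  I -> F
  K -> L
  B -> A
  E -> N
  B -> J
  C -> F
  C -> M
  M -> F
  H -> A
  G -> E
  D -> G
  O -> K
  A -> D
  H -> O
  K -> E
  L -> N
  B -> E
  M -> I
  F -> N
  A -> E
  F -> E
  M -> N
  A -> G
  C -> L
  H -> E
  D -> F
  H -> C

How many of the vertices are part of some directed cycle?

A vertex is on a directed cycle iff it belongs to a strongly connected component of size ≥ 2 (or has a self-loop).
The vertices on cycles are {A, C, D, E, F, G, I, L, M, N} — 10 in total.

10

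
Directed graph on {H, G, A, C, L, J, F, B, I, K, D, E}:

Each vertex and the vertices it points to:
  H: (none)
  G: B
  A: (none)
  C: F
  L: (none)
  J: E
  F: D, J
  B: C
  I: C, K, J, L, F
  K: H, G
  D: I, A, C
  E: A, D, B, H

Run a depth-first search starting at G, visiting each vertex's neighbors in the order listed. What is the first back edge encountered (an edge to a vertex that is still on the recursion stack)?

I→C

DFS from G (visiting each vertex's neighbors in the order listed); mark gray on enter, black on exit:
G gray
  B gray
    C gray
      F gray
        D gray
          I gray
            I→C: C is gray → back edge
First back edge: I → C.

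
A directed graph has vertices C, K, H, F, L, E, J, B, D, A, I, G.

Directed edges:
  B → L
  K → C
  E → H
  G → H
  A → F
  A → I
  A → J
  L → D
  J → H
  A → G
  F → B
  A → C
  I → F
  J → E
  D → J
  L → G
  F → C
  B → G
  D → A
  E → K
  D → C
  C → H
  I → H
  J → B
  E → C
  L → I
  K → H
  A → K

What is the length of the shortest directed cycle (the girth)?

4

For each vertex v, BFS finds the shortest path from v back to v.
The shortest such closed walk is L → I → F → B → L, length 4.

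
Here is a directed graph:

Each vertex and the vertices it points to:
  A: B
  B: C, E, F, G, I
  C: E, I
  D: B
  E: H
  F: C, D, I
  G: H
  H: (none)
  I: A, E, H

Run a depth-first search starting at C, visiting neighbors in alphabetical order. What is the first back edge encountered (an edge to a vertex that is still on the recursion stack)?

B->C

DFS from C (visiting neighbors in alphabetical order); mark gray on enter, black on exit:
C gray
  E gray
    H gray
    H black
  E black
  I gray
    A gray
      B gray
        B→C: C is gray → back edge
First back edge: B → C.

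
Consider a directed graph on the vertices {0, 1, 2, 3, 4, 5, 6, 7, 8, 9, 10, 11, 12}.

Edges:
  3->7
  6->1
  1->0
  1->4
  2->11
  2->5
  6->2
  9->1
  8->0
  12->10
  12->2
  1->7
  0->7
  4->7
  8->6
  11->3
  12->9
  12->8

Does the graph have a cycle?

No

DFS with white/gray/black marking, starting from 5:
5 gray
5 black
0 gray
  7 gray
  7 black
0 black
1 gray
  1→7: 7 black — skip
  4 gray
    4→7: 7 black — skip
  4 black
  1→0: 0 black — skip
1 black
2 gray
  2→5: 5 black — skip
  11 gray
    3 gray
      3→7: 7 black — skip
    3 black
  11 black
2 black
6 gray
  6→2: 2 black — skip
  6→1: 1 black — skip
6 black
8 gray
  8→0: 0 black — skip
  8→6: 6 black — skip
8 black
9 gray
  9→1: 1 black — skip
9 black
10 gray
10 black
12 gray
  12→8: 8 black — skip
  12→10: 10 black — skip
  12→2: 2 black — skip
  12→9: 9 black — skip
12 black
Every edge goes to a white or black vertex — no back edge, so the graph is acyclic.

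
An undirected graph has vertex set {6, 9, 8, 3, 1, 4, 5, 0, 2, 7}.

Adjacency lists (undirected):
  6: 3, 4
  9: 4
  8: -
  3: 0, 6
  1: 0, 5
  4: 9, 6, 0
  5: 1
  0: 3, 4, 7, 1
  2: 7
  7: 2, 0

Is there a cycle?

Yes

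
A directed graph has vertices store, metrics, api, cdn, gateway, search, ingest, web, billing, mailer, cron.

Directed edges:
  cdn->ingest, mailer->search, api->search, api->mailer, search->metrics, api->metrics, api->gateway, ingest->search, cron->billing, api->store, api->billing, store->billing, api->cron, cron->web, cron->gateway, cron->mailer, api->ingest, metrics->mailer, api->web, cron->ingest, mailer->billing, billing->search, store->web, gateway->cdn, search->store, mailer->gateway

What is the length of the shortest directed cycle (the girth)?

3

For each vertex v, BFS finds the shortest path from v back to v.
The shortest such closed walk is store → billing → search → store, length 3.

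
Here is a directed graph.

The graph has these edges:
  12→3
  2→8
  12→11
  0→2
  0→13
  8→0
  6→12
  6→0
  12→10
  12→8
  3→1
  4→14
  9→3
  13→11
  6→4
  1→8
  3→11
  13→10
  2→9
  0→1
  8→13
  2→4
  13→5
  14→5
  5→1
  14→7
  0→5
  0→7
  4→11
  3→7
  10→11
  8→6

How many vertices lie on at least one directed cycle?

A vertex is on a directed cycle iff it belongs to a strongly connected component of size ≥ 2 (or has a self-loop).
The vertices on cycles are {0, 1, 2, 3, 4, 5, 6, 8, 9, 12, 13, 14} — 12 in total.

12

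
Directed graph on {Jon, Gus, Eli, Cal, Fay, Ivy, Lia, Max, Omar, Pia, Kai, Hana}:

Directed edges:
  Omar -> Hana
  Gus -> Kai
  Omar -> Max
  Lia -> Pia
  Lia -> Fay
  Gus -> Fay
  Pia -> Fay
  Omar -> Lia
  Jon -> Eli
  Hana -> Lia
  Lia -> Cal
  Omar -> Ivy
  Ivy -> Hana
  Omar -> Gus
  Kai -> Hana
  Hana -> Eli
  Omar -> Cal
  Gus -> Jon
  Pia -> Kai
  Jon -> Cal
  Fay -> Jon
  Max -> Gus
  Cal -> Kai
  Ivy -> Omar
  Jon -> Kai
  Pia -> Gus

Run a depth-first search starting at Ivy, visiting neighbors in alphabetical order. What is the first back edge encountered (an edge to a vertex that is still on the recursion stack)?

Kai→Hana

DFS from Ivy (visiting neighbors in alphabetical order); mark gray on enter, black on exit:
Ivy gray
  Hana gray
    Eli gray
    Eli black
    Lia gray
      Cal gray
        Kai gray
          Kai→Hana: Hana is gray → back edge
First back edge: Kai → Hana.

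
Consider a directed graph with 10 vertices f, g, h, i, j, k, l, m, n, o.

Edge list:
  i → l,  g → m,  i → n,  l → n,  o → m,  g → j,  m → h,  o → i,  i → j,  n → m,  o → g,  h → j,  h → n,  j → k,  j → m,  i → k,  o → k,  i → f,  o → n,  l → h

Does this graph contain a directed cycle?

DFS with white/gray/black marking, starting from m:
m gray
  h gray
    j gray
      j→m: m is gray → back edge
Back edge found, so a cycle exists: m → h → j → m.

Yes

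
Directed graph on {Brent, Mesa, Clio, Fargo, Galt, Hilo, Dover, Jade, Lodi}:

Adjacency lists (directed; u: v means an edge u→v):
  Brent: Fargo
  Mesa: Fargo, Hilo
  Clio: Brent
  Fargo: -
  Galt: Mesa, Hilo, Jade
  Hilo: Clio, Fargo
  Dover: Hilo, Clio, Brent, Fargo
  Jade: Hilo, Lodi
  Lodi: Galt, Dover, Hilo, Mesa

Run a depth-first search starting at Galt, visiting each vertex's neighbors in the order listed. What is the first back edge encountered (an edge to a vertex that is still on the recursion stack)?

Lodi->Galt

DFS from Galt (visiting each vertex's neighbors in the order listed); mark gray on enter, black on exit:
Galt gray
  Mesa gray
    Fargo gray
    Fargo black
    Hilo gray
      Clio gray
        Brent gray
          Brent→Fargo: Fargo black — skip
        Brent black
      Clio black
      Hilo→Fargo: Fargo black — skip
    Hilo black
  Mesa black
  Galt→Hilo: Hilo black — skip
  Jade gray
    Jade→Hilo: Hilo black — skip
    Lodi gray
      Lodi→Galt: Galt is gray → back edge
First back edge: Lodi → Galt.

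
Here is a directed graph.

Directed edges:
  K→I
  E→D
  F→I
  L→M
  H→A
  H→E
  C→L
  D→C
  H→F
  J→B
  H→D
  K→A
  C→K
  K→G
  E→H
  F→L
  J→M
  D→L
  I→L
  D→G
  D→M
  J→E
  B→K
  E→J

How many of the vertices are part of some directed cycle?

A vertex is on a directed cycle iff it belongs to a strongly connected component of size ≥ 2 (or has a self-loop).
The vertices on cycles are {E, H, J} — 3 in total.

3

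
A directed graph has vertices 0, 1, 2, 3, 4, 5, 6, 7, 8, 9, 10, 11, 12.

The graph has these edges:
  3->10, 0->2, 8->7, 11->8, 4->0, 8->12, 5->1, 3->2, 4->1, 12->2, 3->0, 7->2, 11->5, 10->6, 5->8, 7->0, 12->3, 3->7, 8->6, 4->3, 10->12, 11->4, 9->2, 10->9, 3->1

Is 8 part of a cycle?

No

8 lies on a cycle iff there is a path from 8 back to itself.
Exploring from 8, it never reaches itself; equivalently, its strongly connected component is a singleton.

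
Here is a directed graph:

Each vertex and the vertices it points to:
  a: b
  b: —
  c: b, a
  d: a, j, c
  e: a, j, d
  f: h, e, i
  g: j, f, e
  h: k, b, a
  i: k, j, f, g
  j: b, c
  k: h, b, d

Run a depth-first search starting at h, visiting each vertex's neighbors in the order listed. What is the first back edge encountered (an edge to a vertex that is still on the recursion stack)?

DFS from h (visiting each vertex's neighbors in the order listed); mark gray on enter, black on exit:
h gray
  k gray
    k→h: h is gray → back edge
First back edge: k → h.

k->h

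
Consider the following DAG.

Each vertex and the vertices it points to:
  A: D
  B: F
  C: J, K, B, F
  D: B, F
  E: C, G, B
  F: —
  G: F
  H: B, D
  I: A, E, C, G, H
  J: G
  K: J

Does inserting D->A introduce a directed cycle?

Yes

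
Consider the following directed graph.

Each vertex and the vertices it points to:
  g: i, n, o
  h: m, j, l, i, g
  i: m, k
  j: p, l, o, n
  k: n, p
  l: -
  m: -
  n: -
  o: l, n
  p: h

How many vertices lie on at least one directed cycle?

A vertex is on a directed cycle iff it belongs to a strongly connected component of size ≥ 2 (or has a self-loop).
The vertices on cycles are {g, h, i, j, k, p} — 6 in total.

6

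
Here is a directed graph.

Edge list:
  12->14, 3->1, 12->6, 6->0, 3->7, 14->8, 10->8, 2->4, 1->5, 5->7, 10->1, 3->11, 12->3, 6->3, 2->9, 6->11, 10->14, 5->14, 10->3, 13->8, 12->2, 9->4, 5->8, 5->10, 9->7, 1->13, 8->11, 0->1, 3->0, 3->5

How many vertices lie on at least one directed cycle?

5

A vertex is on a directed cycle iff it belongs to a strongly connected component of size ≥ 2 (or has a self-loop).
The vertices on cycles are {0, 1, 3, 5, 10} — 5 in total.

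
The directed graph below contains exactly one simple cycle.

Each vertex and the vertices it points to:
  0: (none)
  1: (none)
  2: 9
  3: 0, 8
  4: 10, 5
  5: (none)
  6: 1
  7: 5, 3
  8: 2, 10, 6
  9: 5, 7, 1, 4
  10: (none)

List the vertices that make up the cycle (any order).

DFS with gray/black marking from 8:
8 gray
  2 gray
    9 gray
      5 gray
      5 black
      7 gray
        7→5: 5 black — skip
        3 gray
          0 gray
          0 black
          3→8: 8 is gray → back edge
Back edge closes the cycle 8 → 2 → 9 → 7 → 3 → 8; its vertices are {2, 3, 7, 8, 9}.

2, 3, 7, 8, 9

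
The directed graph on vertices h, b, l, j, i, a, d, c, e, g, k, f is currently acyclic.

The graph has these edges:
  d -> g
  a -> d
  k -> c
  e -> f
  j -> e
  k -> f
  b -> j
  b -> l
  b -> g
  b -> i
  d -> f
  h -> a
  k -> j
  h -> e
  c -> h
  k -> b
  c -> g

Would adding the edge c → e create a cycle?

No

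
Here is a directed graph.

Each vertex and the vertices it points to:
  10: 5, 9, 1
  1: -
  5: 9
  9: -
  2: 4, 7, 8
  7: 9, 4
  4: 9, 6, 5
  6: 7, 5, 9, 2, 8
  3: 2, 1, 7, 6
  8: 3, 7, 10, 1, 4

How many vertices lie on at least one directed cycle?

6

A vertex is on a directed cycle iff it belongs to a strongly connected component of size ≥ 2 (or has a self-loop).
The vertices on cycles are {2, 3, 4, 6, 7, 8} — 6 in total.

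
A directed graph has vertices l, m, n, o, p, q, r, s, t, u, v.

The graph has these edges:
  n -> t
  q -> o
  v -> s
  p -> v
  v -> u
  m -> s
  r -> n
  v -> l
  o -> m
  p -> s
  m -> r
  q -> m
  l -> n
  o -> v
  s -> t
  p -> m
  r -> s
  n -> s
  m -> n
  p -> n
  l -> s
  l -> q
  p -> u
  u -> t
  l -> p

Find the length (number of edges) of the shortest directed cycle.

For each vertex v, BFS finds the shortest path from v back to v.
The shortest such closed walk is v → l → p → v, length 3.

3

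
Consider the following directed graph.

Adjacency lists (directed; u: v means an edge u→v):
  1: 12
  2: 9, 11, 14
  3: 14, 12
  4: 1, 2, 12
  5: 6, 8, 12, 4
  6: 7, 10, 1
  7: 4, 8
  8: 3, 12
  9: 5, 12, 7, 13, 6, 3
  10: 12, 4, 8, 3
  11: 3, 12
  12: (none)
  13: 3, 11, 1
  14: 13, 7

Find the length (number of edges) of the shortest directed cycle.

3

For each vertex v, BFS finds the shortest path from v back to v.
The shortest such closed walk is 14 → 13 → 3 → 14, length 3.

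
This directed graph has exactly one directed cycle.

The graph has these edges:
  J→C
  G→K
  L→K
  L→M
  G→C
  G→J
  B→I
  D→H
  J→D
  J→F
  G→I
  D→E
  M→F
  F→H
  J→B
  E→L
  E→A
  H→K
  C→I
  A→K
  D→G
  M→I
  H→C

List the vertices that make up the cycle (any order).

D, G, J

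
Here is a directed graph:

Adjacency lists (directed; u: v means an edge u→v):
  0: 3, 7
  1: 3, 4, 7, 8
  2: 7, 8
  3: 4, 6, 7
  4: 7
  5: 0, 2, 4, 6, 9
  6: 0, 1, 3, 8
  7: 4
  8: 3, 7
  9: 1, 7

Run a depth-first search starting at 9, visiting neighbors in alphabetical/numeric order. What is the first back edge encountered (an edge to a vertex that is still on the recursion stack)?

DFS from 9 (visiting neighbors in alphabetical/numeric order); mark gray on enter, black on exit:
9 gray
  1 gray
    3 gray
      4 gray
        7 gray
          7→4: 4 is gray → back edge
First back edge: 7 → 4.

7→4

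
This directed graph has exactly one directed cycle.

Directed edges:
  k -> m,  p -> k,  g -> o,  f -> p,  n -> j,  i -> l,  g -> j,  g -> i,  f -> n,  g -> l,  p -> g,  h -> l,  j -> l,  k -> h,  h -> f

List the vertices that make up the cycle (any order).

DFS with gray/black marking from f:
f gray
  p gray
    g gray
      l gray
      l black
      o gray
      o black
      i gray
        i→l: l black — skip
      i black
      j gray
        j→l: l black — skip
      j black
    g black
    k gray
      m gray
      m black
      h gray
        h→l: l black — skip
        h→f: f is gray → back edge
Back edge closes the cycle f → p → k → h → f; its vertices are {f, h, k, p}.

f, h, k, p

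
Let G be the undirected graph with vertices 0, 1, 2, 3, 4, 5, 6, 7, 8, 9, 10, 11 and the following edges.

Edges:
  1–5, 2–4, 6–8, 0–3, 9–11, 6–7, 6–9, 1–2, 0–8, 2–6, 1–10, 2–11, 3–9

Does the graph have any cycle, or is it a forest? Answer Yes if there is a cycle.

Yes

DFS, tracking each vertex's parent; an edge to a visited non-parent vertex closes a cycle.
Start from 8:
visit 8 (parent –)
  visit 6 (parent 8)
    visit 7 (parent 6)
      7–6: parent, skip
    visit 2 (parent 6)
      visit 11 (parent 2)
        11–2: parent, skip
        visit 9 (parent 11)
          9–6: 6 visited and ≠ parent → cycle
Cycle: 6 – 2 – 11 – 9 – 6.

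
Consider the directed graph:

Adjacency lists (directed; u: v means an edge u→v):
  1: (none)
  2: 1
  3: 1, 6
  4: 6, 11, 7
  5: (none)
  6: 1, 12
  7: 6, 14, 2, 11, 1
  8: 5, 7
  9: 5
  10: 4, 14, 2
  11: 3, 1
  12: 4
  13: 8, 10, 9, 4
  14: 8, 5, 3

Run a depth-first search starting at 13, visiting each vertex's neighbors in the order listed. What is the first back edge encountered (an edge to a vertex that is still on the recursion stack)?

4→6

DFS from 13 (visiting each vertex's neighbors in the order listed); mark gray on enter, black on exit:
13 gray
  8 gray
    5 gray
    5 black
    7 gray
      6 gray
        1 gray
        1 black
        12 gray
          4 gray
            4→6: 6 is gray → back edge
First back edge: 4 → 6.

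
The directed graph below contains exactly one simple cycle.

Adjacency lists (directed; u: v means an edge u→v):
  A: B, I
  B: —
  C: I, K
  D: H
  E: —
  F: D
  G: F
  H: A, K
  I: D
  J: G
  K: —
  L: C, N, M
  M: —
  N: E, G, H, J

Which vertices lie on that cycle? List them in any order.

DFS with gray/black marking from H:
H gray
  A gray
    B gray
    B black
    I gray
      D gray
        D→H: H is gray → back edge
Back edge closes the cycle H → A → I → D → H; its vertices are {A, D, H, I}.

A, D, H, I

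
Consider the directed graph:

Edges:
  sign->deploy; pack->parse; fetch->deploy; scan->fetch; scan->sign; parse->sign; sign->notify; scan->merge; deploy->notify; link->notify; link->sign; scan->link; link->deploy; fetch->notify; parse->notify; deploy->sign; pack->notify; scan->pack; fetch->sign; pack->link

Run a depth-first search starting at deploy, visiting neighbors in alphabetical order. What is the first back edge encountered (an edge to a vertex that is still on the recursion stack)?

sign→deploy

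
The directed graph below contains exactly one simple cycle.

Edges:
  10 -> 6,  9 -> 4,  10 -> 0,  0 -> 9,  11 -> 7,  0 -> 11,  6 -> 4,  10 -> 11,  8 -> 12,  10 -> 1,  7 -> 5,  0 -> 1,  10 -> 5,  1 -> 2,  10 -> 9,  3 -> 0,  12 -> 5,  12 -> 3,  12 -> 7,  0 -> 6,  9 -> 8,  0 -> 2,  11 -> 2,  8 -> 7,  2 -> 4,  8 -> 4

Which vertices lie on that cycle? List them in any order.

DFS with gray/black marking from 0:
0 gray
  1 gray
    2 gray
      4 gray
      4 black
    2 black
  1 black
  6 gray
    6→4: 4 black — skip
  6 black
  11 gray
    11→2: 2 black — skip
    7 gray
      5 gray
      5 black
    7 black
  11 black
  9 gray
    9→4: 4 black — skip
    8 gray
      8→4: 4 black — skip
      8→7: 7 black — skip
      12 gray
        12→5: 5 black — skip
        3 gray
          3→0: 0 is gray → back edge
Back edge closes the cycle 0 → 9 → 8 → 12 → 3 → 0; its vertices are {0, 3, 8, 9, 12}.

0, 3, 8, 9, 12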